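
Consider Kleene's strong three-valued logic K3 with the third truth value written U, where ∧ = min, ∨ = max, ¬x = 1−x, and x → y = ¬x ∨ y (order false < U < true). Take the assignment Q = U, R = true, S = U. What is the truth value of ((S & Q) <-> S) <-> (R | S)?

S & Q = U & U = U
(S & Q) <-> S = U <-> U = U
R | S = true | U = true
((S & Q) <-> S) <-> (R | S) = U <-> true = U

U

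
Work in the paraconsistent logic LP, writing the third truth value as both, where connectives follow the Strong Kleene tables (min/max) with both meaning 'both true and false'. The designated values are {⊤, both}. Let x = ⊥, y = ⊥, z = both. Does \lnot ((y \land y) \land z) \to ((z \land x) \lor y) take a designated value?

y \land y = ⊥ \land ⊥ = ⊥
(y \land y) \land z = ⊥ \land both = ⊥
\lnot ((y \land y) \land z) = \lnot ⊥ = ⊤
z \land x = both \land ⊥ = ⊥
(z \land x) \lor y = ⊥ \lor ⊥ = ⊥
\lnot ((y \land y) \land z) \to ((z \land x) \lor y) = ⊤ \to ⊥ = ⊥
⊥ ∉ {⊤, both}.

No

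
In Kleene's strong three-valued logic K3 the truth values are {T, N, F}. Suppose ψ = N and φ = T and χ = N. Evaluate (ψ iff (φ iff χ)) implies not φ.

N

φ iff χ = T iff N = N
ψ iff (φ iff χ) = N iff N = N
not φ = not T = F
(ψ iff (φ iff χ)) implies not φ = N implies F = N  [not N or F]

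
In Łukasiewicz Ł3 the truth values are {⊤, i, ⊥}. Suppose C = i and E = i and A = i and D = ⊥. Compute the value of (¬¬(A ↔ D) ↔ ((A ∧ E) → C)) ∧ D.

⊥

A ↔ D = i ↔ ⊥ = i  [1 − |½−0|]
¬(A ↔ D) = ¬i = i
¬¬(A ↔ D) = ¬i = i
A ∧ E = i ∧ i = i
(A ∧ E) → C = i → i = ⊤
¬¬(A ↔ D) ↔ ((A ∧ E) → C) = i ↔ ⊤ = i
(¬¬(A ↔ D) ↔ ((A ∧ E) → C)) ∧ D = i ∧ ⊥ = ⊥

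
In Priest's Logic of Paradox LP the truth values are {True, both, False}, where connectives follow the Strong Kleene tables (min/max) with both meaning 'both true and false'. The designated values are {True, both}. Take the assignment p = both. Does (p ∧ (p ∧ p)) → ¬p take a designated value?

Yes

p ∧ p = both ∧ both = both
p ∧ (p ∧ p) = both ∧ both = both
¬p = ¬both = both
(p ∧ (p ∧ p)) → ¬p = both → both = both  [¬both ∨ both]
both ∈ {True, both}.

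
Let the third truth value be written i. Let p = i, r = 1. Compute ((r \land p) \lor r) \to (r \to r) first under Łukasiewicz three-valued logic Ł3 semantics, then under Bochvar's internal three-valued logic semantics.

1; i

In Łukasiewicz three-valued logic Ł3: r \land p = 1 \land i = i
(r \land p) \lor r = i \lor 1 = 1
r \to r = 1 \to 1 = 1
((r \land p) \lor r) \to (r \to r) = 1 \to 1 = 1
In Bochvar's internal three-valued logic: r \land p = 1 \land i = i
(r \land p) \lor r = i \lor 1 = i
r \to r = 1 \to 1 = 1
((r \land p) \lor r) \to (r \to r) = i \to 1 = i  [any arg is the third value ⇒ result is the third value]
They differ because Łukasiewicz three-valued logic Ł3 and Bochvar's internal three-valued logic treat i differently under the binary connectives.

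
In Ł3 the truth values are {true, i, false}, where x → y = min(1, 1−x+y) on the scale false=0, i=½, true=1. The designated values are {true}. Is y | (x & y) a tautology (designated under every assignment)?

No

Countermodel: y=i, x=true gives i, which is not designated.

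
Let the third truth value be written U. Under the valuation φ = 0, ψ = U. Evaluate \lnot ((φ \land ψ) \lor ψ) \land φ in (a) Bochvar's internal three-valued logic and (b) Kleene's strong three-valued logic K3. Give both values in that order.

U; 0

In Bochvar's internal three-valued logic: φ \land ψ = 0 \land U = U
(φ \land ψ) \lor ψ = U \lor U = U
\lnot ((φ \land ψ) \lor ψ) = \lnot U = U
\lnot ((φ \land ψ) \lor ψ) \land φ = U \land 0 = U
In Kleene's strong three-valued logic K3: φ \land ψ = 0 \land U = 0
(φ \land ψ) \lor ψ = 0 \lor U = U
\lnot ((φ \land ψ) \lor ψ) = \lnot U = U
\lnot ((φ \land ψ) \lor ψ) \land φ = U \land 0 = 0
They differ because Bochvar's internal three-valued logic and Kleene's strong three-valued logic K3 treat U differently under the binary connectives.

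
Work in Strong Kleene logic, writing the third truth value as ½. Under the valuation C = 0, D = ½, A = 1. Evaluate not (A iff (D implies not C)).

not C = not 0 = 1
D implies not C = ½ implies 1 = 1  [not ½ or 1]
A iff (D implies not C) = 1 iff 1 = 1
not (A iff (D implies not C)) = not 1 = 0

0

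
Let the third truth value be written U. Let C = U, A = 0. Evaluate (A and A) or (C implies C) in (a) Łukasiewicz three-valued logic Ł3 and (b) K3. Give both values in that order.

In Łukasiewicz three-valued logic Ł3: A and A = 0 and 0 = 0
C implies C = U implies U = 1
(A and A) or (C implies C) = 0 or 1 = 1
In K3: A and A = 0 and 0 = 0
C implies C = U implies U = U  [not U or U]
(A and A) or (C implies C) = 0 or U = U
They differ because Łukasiewicz three-valued logic Ł3 and K3 treat U differently under implication.

1; U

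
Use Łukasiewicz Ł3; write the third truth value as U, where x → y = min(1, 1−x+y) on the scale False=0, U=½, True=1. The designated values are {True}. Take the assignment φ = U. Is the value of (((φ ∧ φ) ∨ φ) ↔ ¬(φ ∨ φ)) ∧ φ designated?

φ ∧ φ = U ∧ U = U
(φ ∧ φ) ∨ φ = U ∨ U = U
φ ∨ φ = U ∨ U = U
¬(φ ∨ φ) = ¬U = U
((φ ∧ φ) ∨ φ) ↔ ¬(φ ∨ φ) = U ↔ U = True
(((φ ∧ φ) ∨ φ) ↔ ¬(φ ∨ φ)) ∧ φ = True ∧ U = U
U ∉ {True}.

No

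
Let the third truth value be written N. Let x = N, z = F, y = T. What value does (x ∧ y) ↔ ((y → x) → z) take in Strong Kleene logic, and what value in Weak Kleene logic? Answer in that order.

In Strong Kleene logic: x ∧ y = N ∧ T = N
y → x = T → N = N  [¬T ∨ N]
(y → x) → z = N → F = N
(x ∧ y) ↔ ((y → x) → z) = N ↔ N = N
In Weak Kleene logic: x ∧ y = N ∧ T = N
y → x = T → N = N  [any arg is the third value ⇒ result is the third value]
(y → x) → z = N → F = N
(x ∧ y) ↔ ((y → x) → z) = N ↔ N = N

N; N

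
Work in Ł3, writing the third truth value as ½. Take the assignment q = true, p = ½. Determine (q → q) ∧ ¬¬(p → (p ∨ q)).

true

q → q = true → true = true
p ∨ q = ½ ∨ true = true
p → (p ∨ q) = ½ → true = true  [min(1, 1−½+1)]
¬(p → (p ∨ q)) = ¬true = false
¬¬(p → (p ∨ q)) = ¬false = true
(q → q) ∧ ¬¬(p → (p ∨ q)) = true ∧ true = true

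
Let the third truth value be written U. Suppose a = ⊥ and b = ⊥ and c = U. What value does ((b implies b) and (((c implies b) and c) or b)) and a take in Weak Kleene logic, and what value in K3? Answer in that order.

In Weak Kleene logic: b implies b = ⊥ implies ⊥ = ⊤
c implies b = U implies ⊥ = U
(c implies b) and c = U and U = U
((c implies b) and c) or b = U or ⊥ = U
(b implies b) and (((c implies b) and c) or b) = ⊤ and U = U
((b implies b) and (((c implies b) and c) or b)) and a = U and ⊥ = U
In K3: b implies b = ⊥ implies ⊥ = ⊤
c implies b = U implies ⊥ = U  [not U or ⊥]
(c implies b) and c = U and U = U
((c implies b) and c) or b = U or ⊥ = U
(b implies b) and (((c implies b) and c) or b) = ⊤ and U = U
((b implies b) and (((c implies b) and c) or b)) and a = U and ⊥ = ⊥
They differ because Weak Kleene logic and K3 treat U differently under the binary connectives.

U; ⊥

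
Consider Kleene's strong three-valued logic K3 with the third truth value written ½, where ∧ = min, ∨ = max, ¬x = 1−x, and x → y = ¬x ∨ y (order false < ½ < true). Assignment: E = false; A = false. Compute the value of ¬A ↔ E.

false

¬A = ¬false = true
¬A ↔ E = true ↔ false = false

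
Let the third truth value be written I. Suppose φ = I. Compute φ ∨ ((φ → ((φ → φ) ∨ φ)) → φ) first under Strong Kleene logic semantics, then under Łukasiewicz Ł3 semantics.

In Strong Kleene logic: φ → φ = I → I = I
(φ → φ) ∨ φ = I ∨ I = I
φ → ((φ → φ) ∨ φ) = I → I = I
(φ → ((φ → φ) ∨ φ)) → φ = I → I = I
φ ∨ ((φ → ((φ → φ) ∨ φ)) → φ) = I ∨ I = I
In Łukasiewicz Ł3: φ → φ = I → I = True  [min(1, 1−½+½)]
(φ → φ) ∨ φ = True ∨ I = True
φ → ((φ → φ) ∨ φ) = I → True = True
(φ → ((φ → φ) ∨ φ)) → φ = True → I = I
φ ∨ ((φ → ((φ → φ) ∨ φ)) → φ) = I ∨ I = I

I; I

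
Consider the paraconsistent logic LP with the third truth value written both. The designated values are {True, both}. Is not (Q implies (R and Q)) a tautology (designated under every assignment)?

Countermodel: Q=True, R=True gives False, which is not designated.

No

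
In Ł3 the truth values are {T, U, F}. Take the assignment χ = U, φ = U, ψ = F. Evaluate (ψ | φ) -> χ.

T

ψ | φ = F | U = U
(ψ | φ) -> χ = U -> U = T  [min(1, 1−½+½)]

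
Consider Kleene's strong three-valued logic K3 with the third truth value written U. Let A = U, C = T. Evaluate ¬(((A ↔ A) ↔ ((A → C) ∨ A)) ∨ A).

U

A ↔ A = U ↔ U = U
A → C = U → T = T  [¬U ∨ T]
(A → C) ∨ A = T ∨ U = T
(A ↔ A) ↔ ((A → C) ∨ A) = U ↔ T = U
((A ↔ A) ↔ ((A → C) ∨ A)) ∨ A = U ∨ U = U
¬(((A ↔ A) ↔ ((A → C) ∨ A)) ∨ A) = ¬U = U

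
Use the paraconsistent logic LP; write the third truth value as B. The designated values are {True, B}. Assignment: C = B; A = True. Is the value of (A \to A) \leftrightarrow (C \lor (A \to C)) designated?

A \to A = True \to True = True
A \to C = True \to B = B
C \lor (A \to C) = B \lor B = B
(A \to A) \leftrightarrow (C \lor (A \to C)) = True \leftrightarrow B = B
B ∈ {True, B}.

Yes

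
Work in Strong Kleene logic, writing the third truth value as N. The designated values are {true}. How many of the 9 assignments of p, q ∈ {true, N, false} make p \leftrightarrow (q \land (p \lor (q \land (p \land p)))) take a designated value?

4

Designated under: (p=true, q=true); (p=false, q=true); (p=false, q=N); (p=false, q=false).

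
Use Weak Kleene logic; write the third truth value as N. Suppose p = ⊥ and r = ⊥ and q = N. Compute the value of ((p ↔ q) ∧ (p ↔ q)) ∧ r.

N

p ↔ q = ⊥ ↔ N = N
p ↔ q = ⊥ ↔ N = N
(p ↔ q) ∧ (p ↔ q) = N ∧ N = N
((p ↔ q) ∧ (p ↔ q)) ∧ r = N ∧ ⊥ = N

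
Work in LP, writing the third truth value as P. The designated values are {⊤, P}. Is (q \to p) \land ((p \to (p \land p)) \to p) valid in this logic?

Countermodel: q=⊤, p=⊥ gives ⊥, which is not designated.

No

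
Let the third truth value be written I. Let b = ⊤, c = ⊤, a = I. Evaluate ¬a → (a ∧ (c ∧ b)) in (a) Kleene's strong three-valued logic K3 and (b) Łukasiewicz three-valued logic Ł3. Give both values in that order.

In Kleene's strong three-valued logic K3: ¬a = ¬I = I
c ∧ b = ⊤ ∧ ⊤ = ⊤
a ∧ (c ∧ b) = I ∧ ⊤ = I
¬a → (a ∧ (c ∧ b)) = I → I = I  [¬I ∨ I]
In Łukasiewicz three-valued logic Ł3: ¬a = ¬I = I
c ∧ b = ⊤ ∧ ⊤ = ⊤
a ∧ (c ∧ b) = I ∧ ⊤ = I
¬a → (a ∧ (c ∧ b)) = I → I = ⊤  [min(1, 1−½+½)]
They differ because Kleene's strong three-valued logic K3 and Łukasiewicz three-valued logic Ł3 treat I differently under implication.

I; ⊤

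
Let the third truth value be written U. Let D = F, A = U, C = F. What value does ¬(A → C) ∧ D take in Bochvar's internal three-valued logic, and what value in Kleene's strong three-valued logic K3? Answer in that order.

U; F

In Bochvar's internal three-valued logic: A → C = U → F = U  [any arg is the third value ⇒ result is the third value]
¬(A → C) = ¬U = U
¬(A → C) ∧ D = U ∧ F = U
In Kleene's strong three-valued logic K3: A → C = U → F = U  [¬U ∨ F]
¬(A → C) = ¬U = U
¬(A → C) ∧ D = U ∧ F = F
They differ because Bochvar's internal three-valued logic and Kleene's strong three-valued logic K3 treat U differently under the binary connectives.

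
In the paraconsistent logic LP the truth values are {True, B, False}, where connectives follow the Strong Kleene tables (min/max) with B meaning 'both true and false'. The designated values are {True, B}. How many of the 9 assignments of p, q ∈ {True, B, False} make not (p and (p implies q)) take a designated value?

8

Of the 9 assignments, 8 give a value in {True, B}.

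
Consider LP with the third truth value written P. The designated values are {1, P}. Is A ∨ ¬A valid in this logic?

Yes

Every assignment of A over {1, P, 0} gives a value in {1, P}.
In particular, with A=P: A ∨ ¬A = P.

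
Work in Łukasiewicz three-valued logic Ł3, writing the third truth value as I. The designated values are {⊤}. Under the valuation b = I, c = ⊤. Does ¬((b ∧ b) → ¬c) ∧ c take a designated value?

b ∧ b = I ∧ I = I
¬c = ¬⊤ = ⊥
(b ∧ b) → ¬c = I → ⊥ = I
¬((b ∧ b) → ¬c) = ¬I = I
¬((b ∧ b) → ¬c) ∧ c = I ∧ ⊤ = I
I ∉ {⊤}.

No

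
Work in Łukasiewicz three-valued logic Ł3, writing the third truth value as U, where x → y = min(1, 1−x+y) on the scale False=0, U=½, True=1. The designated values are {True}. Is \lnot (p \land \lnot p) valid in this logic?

Countermodel: p=U gives U, which is not designated.

No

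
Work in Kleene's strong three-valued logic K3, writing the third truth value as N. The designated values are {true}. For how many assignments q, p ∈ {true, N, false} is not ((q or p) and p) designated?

3

Designated under: (q=true, p=false); (q=N, p=false); (q=false, p=false).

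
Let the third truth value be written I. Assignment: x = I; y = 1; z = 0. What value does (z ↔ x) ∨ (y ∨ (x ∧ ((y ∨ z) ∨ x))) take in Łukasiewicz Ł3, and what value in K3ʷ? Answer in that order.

1; I

In Łukasiewicz Ł3: z ↔ x = 0 ↔ I = I  [1 − |0−½|]
y ∨ z = 1 ∨ 0 = 1
(y ∨ z) ∨ x = 1 ∨ I = 1
x ∧ ((y ∨ z) ∨ x) = I ∧ 1 = I
y ∨ (x ∧ ((y ∨ z) ∨ x)) = 1 ∨ I = 1
(z ↔ x) ∨ (y ∨ (x ∧ ((y ∨ z) ∨ x))) = I ∨ 1 = 1
In K3ʷ: z ↔ x = 0 ↔ I = I
y ∨ z = 1 ∨ 0 = 1
(y ∨ z) ∨ x = 1 ∨ I = I
x ∧ ((y ∨ z) ∨ x) = I ∧ I = I
y ∨ (x ∧ ((y ∨ z) ∨ x)) = 1 ∨ I = I
(z ↔ x) ∨ (y ∨ (x ∧ ((y ∨ z) ∨ x))) = I ∨ I = I
They differ because Łukasiewicz Ł3 and K3ʷ treat I differently under the binary connectives.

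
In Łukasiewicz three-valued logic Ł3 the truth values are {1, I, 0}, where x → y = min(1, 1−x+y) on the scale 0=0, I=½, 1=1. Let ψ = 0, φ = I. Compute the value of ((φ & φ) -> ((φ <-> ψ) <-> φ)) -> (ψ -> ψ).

1

φ & φ = I & I = I
φ <-> ψ = I <-> 0 = I
(φ <-> ψ) <-> φ = I <-> I = 1
(φ & φ) -> ((φ <-> ψ) <-> φ) = I -> 1 = 1
ψ -> ψ = 0 -> 0 = 1
((φ & φ) -> ((φ <-> ψ) <-> φ)) -> (ψ -> ψ) = 1 -> 1 = 1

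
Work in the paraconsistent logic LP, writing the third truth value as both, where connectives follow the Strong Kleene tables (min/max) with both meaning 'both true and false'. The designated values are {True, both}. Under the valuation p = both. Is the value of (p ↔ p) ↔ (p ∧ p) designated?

Yes

p ↔ p = both ↔ both = both
p ∧ p = both ∧ both = both
(p ↔ p) ↔ (p ∧ p) = both ↔ both = both
both ∈ {True, both}.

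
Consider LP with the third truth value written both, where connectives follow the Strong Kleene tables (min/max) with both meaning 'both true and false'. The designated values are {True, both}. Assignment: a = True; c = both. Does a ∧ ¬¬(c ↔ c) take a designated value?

c ↔ c = both ↔ both = both
¬(c ↔ c) = ¬both = both
¬¬(c ↔ c) = ¬both = both
a ∧ ¬¬(c ↔ c) = True ∧ both = both
both ∈ {True, both}.

Yes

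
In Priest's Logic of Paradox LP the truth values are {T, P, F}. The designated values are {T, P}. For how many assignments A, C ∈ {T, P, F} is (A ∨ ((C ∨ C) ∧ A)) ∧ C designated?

Designated under: (A=T, C=T); (A=T, C=P); (A=P, C=T); (A=P, C=P).

4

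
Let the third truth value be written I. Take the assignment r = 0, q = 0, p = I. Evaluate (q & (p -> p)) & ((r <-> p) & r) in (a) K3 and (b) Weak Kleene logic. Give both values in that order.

In K3: p -> p = I -> I = I  [~I | I]
q & (p -> p) = 0 & I = 0
r <-> p = 0 <-> I = I
(r <-> p) & r = I & 0 = 0
(q & (p -> p)) & ((r <-> p) & r) = 0 & 0 = 0
In Weak Kleene logic: p -> p = I -> I = I  [any arg is the third value ⇒ result is the third value]
q & (p -> p) = 0 & I = I
r <-> p = 0 <-> I = I
(r <-> p) & r = I & 0 = I
(q & (p -> p)) & ((r <-> p) & r) = I & I = I
They differ because K3 and Weak Kleene logic treat I differently under the binary connectives.

0; I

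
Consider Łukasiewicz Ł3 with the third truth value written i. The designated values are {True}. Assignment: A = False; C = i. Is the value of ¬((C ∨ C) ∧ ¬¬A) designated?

Yes

C ∨ C = i ∨ i = i
¬A = ¬False = True
¬¬A = ¬True = False
(C ∨ C) ∧ ¬¬A = i ∧ False = False
¬((C ∨ C) ∧ ¬¬A) = ¬False = True
True ∈ {True}.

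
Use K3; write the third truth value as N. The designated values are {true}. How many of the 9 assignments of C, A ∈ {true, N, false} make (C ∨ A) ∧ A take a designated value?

Designated under: (C=true, A=true); (C=N, A=true); (C=false, A=true).

3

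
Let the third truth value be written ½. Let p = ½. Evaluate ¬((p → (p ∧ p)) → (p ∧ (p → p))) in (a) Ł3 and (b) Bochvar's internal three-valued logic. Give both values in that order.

½; ½

In Ł3: p ∧ p = ½ ∧ ½ = ½
p → (p ∧ p) = ½ → ½ = True  [min(1, 1−½+½)]
p → p = ½ → ½ = True
p ∧ (p → p) = ½ ∧ True = ½
(p → (p ∧ p)) → (p ∧ (p → p)) = True → ½ = ½
¬((p → (p ∧ p)) → (p ∧ (p → p))) = ¬½ = ½
In Bochvar's internal three-valued logic: p ∧ p = ½ ∧ ½ = ½
p → (p ∧ p) = ½ → ½ = ½
p → p = ½ → ½ = ½
p ∧ (p → p) = ½ ∧ ½ = ½
(p → (p ∧ p)) → (p ∧ (p → p)) = ½ → ½ = ½
¬((p → (p ∧ p)) → (p ∧ (p → p))) = ¬½ = ½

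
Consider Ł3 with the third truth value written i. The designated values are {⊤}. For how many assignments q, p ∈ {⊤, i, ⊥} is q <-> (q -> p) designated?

Designated under: (q=⊤, p=⊤); (q=i, p=⊥).

2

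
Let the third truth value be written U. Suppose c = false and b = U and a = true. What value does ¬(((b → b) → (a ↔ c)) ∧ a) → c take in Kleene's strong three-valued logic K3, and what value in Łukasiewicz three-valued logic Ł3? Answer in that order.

In Kleene's strong three-valued logic K3: b → b = U → U = U  [¬U ∨ U]
a ↔ c = true ↔ false = false
(b → b) → (a ↔ c) = U → false = U
((b → b) → (a ↔ c)) ∧ a = U ∧ true = U
¬(((b → b) → (a ↔ c)) ∧ a) = ¬U = U
¬(((b → b) → (a ↔ c)) ∧ a) → c = U → false = U
In Łukasiewicz three-valued logic Ł3: b → b = U → U = true  [min(1, 1−½+½)]
a ↔ c = true ↔ false = false
(b → b) → (a ↔ c) = true → false = false
((b → b) → (a ↔ c)) ∧ a = false ∧ true = false
¬(((b → b) → (a ↔ c)) ∧ a) = ¬false = true
¬(((b → b) → (a ↔ c)) ∧ a) → c = true → false = false
They differ because Kleene's strong three-valued logic K3 and Łukasiewicz three-valued logic Ł3 treat U differently under implication.

U; false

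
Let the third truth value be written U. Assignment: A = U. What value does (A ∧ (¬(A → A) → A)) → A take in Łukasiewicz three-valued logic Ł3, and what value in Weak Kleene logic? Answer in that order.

In Łukasiewicz three-valued logic Ł3: A → A = U → U = T  [min(1, 1−½+½)]
¬(A → A) = ¬T = F
¬(A → A) → A = F → U = T
A ∧ (¬(A → A) → A) = U ∧ T = U
(A ∧ (¬(A → A) → A)) → A = U → U = T
In Weak Kleene logic: A → A = U → U = U
¬(A → A) = ¬U = U
¬(A → A) → A = U → U = U
A ∧ (¬(A → A) → A) = U ∧ U = U
(A ∧ (¬(A → A) → A)) → A = U → U = U
They differ because Łukasiewicz three-valued logic Ł3 and Weak Kleene logic treat U differently under the binary connectives.

T; U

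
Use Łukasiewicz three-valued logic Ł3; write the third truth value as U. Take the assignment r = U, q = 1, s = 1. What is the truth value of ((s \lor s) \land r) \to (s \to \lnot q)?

U

s \lor s = 1 \lor 1 = 1
(s \lor s) \land r = 1 \land U = U
\lnot q = \lnot 1 = 0
s \to \lnot q = 1 \to 0 = 0
((s \lor s) \land r) \to (s \to \lnot q) = U \to 0 = U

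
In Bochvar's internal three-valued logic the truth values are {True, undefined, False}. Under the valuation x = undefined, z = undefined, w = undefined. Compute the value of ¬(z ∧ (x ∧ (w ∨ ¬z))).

¬z = ¬undefined = undefined
w ∨ ¬z = undefined ∨ undefined = undefined
x ∧ (w ∨ ¬z) = undefined ∧ undefined = undefined
z ∧ (x ∧ (w ∨ ¬z)) = undefined ∧ undefined = undefined
¬(z ∧ (x ∧ (w ∨ ¬z))) = ¬undefined = undefined

undefined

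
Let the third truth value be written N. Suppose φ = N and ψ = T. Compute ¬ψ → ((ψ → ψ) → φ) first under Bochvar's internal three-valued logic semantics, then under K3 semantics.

In Bochvar's internal three-valued logic: ¬ψ = ¬T = F
ψ → ψ = T → T = T
(ψ → ψ) → φ = T → N = N  [any arg is the third value ⇒ result is the third value]
¬ψ → ((ψ → ψ) → φ) = F → N = N
In K3: ¬ψ = ¬T = F
ψ → ψ = T → T = T
(ψ → ψ) → φ = T → N = N  [¬T ∨ N]
¬ψ → ((ψ → ψ) → φ) = F → N = T
They differ because Bochvar's internal three-valued logic and K3 treat N differently under the binary connectives.

N; T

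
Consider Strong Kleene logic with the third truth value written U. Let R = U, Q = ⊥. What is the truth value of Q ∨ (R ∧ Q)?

⊥

R ∧ Q = U ∧ ⊥ = ⊥
Q ∨ (R ∧ Q) = ⊥ ∨ ⊥ = ⊥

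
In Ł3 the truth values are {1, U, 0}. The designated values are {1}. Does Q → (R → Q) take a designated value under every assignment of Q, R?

Yes

Every assignment of Q, R over {1, U, 0} gives a value in {1}.
In particular, with Q=U, R=U: Q → (R → Q) = 1.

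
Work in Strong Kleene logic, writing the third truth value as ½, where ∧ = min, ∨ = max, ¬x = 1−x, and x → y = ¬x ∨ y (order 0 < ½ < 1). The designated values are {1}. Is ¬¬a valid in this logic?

Countermodel: a=½ gives ½, which is not designated.

No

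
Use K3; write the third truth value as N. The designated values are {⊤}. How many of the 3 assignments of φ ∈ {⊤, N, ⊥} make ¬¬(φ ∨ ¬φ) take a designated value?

2

φ=⊤: ⊤ ✓
φ=N: N ·
φ=⊥: ⊤ ✓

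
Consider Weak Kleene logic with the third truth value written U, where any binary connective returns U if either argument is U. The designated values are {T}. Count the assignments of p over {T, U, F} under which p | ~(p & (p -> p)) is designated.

2

p=T: T ✓
p=U: U ·
p=F: T ✓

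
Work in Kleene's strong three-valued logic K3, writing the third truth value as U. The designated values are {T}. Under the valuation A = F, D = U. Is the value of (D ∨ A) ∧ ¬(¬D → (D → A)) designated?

D ∨ A = U ∨ F = U
¬D = ¬U = U
D → A = U → F = U  [¬U ∨ F]
¬D → (D → A) = U → U = U
¬(¬D → (D → A)) = ¬U = U
(D ∨ A) ∧ ¬(¬D → (D → A)) = U ∧ U = U
U ∉ {T}.

No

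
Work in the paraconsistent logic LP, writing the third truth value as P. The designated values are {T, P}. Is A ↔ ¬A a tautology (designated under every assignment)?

No

Countermodel: A=T gives F, which is not designated.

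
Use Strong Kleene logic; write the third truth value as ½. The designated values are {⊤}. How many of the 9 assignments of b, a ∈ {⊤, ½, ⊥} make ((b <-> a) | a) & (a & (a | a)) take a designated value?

3

Designated under: (b=⊤, a=⊤); (b=½, a=⊤); (b=⊥, a=⊤).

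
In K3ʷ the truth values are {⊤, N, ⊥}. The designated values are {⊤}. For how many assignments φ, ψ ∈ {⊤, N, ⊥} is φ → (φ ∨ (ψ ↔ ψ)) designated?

4

Designated under: (φ=⊤, ψ=⊤); (φ=⊤, ψ=⊥); (φ=⊥, ψ=⊤); (φ=⊥, ψ=⊥).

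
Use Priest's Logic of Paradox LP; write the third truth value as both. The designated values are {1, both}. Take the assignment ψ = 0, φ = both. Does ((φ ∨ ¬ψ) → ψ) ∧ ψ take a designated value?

¬ψ = ¬0 = 1
φ ∨ ¬ψ = both ∨ 1 = 1
(φ ∨ ¬ψ) → ψ = 1 → 0 = 0
((φ ∨ ¬ψ) → ψ) ∧ ψ = 0 ∧ 0 = 0
0 ∉ {1, both}.

No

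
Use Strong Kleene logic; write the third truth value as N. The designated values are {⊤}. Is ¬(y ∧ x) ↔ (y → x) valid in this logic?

No

Countermodel: y=⊤, x=⊤ gives ⊥, which is not designated.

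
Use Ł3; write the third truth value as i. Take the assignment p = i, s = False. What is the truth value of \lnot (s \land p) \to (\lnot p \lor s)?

s \land p = False \land i = False
\lnot (s \land p) = \lnot False = True
\lnot p = \lnot i = i
\lnot p \lor s = i \lor False = i
\lnot (s \land p) \to (\lnot p \lor s) = True \to i = i  [min(1, 1−1+½)]

i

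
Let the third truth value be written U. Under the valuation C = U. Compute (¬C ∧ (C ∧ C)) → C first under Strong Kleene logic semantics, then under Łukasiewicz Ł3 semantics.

U; ⊤

In Strong Kleene logic: ¬C = ¬U = U
C ∧ C = U ∧ U = U
¬C ∧ (C ∧ C) = U ∧ U = U
(¬C ∧ (C ∧ C)) → C = U → U = U  [¬U ∨ U]
In Łukasiewicz Ł3: ¬C = ¬U = U
C ∧ C = U ∧ U = U
¬C ∧ (C ∧ C) = U ∧ U = U
(¬C ∧ (C ∧ C)) → C = U → U = ⊤  [min(1, 1−½+½)]
They differ because Strong Kleene logic and Łukasiewicz Ł3 treat U differently under implication.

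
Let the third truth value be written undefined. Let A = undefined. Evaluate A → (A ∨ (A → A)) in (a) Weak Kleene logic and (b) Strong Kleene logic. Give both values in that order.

In Weak Kleene logic: A → A = undefined → undefined = undefined  [any arg is the third value ⇒ result is the third value]
A ∨ (A → A) = undefined ∨ undefined = undefined
A → (A ∨ (A → A)) = undefined → undefined = undefined
In Strong Kleene logic: A → A = undefined → undefined = undefined
A ∨ (A → A) = undefined ∨ undefined = undefined
A → (A ∨ (A → A)) = undefined → undefined = undefined

undefined; undefined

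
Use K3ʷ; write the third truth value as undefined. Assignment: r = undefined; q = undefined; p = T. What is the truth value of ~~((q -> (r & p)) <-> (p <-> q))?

undefined

r & p = undefined & T = undefined
q -> (r & p) = undefined -> undefined = undefined  [any arg is the third value ⇒ result is the third value]
p <-> q = T <-> undefined = undefined
(q -> (r & p)) <-> (p <-> q) = undefined <-> undefined = undefined
~((q -> (r & p)) <-> (p <-> q)) = ~undefined = undefined
~~((q -> (r & p)) <-> (p <-> q)) = ~undefined = undefined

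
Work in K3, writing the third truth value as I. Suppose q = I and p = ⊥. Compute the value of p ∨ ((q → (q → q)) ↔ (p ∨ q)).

q → q = I → I = I  [¬I ∨ I]
q → (q → q) = I → I = I
p ∨ q = ⊥ ∨ I = I
(q → (q → q)) ↔ (p ∨ q) = I ↔ I = I
p ∨ ((q → (q → q)) ↔ (p ∨ q)) = ⊥ ∨ I = I

I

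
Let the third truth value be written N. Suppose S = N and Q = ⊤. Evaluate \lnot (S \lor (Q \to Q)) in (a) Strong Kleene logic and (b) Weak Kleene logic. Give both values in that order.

In Strong Kleene logic: Q \to Q = ⊤ \to ⊤ = ⊤
S \lor (Q \to Q) = N \lor ⊤ = ⊤
\lnot (S \lor (Q \to Q)) = \lnot ⊤ = ⊥
In Weak Kleene logic: Q \to Q = ⊤ \to ⊤ = ⊤
S \lor (Q \to Q) = N \lor ⊤ = N
\lnot (S \lor (Q \to Q)) = \lnot N = N
They differ because Strong Kleene logic and Weak Kleene logic treat N differently under the binary connectives.

⊥; N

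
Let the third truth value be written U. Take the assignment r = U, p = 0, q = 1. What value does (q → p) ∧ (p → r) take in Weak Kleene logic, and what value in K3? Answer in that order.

U; 0

In Weak Kleene logic: q → p = 1 → 0 = 0
p → r = 0 → U = U  [any arg is the third value ⇒ result is the third value]
(q → p) ∧ (p → r) = 0 ∧ U = U
In K3: q → p = 1 → 0 = 0
p → r = 0 → U = 1  [¬0 ∨ U]
(q → p) ∧ (p → r) = 0 ∧ 1 = 0
They differ because Weak Kleene logic and K3 treat U differently under the binary connectives.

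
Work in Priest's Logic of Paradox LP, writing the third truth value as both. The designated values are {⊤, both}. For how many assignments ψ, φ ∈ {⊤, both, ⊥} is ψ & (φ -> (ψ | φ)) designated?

6

Of the 9 assignments, 6 give a value in {⊤, both}.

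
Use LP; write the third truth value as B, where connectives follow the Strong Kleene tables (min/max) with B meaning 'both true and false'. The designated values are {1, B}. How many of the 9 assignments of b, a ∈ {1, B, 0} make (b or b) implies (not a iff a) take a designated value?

7

Of the 9 assignments, 7 give a value in {1, B}.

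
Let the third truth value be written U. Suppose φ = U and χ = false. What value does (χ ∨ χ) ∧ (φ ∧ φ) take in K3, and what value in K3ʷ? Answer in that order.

In K3: χ ∨ χ = false ∨ false = false
φ ∧ φ = U ∧ U = U
(χ ∨ χ) ∧ (φ ∧ φ) = false ∧ U = false
In K3ʷ: χ ∨ χ = false ∨ false = false
φ ∧ φ = U ∧ U = U
(χ ∨ χ) ∧ (φ ∧ φ) = false ∧ U = U
They differ because K3 and K3ʷ treat U differently under the binary connectives.

false; U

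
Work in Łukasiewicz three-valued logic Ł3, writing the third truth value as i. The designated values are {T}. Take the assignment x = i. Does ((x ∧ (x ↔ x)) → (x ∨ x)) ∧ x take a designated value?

x ↔ x = i ↔ i = T  [1 − |½−½|]
x ∧ (x ↔ x) = i ∧ T = i
x ∨ x = i ∨ i = i
(x ∧ (x ↔ x)) → (x ∨ x) = i → i = T
((x ∧ (x ↔ x)) → (x ∨ x)) ∧ x = T ∧ i = i
i ∉ {T}.

No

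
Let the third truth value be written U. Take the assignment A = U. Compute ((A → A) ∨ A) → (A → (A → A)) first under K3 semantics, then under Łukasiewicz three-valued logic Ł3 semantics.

U; T

In K3: A → A = U → U = U
(A → A) ∨ A = U ∨ U = U
A → A = U → U = U
A → (A → A) = U → U = U
((A → A) ∨ A) → (A → (A → A)) = U → U = U
In Łukasiewicz three-valued logic Ł3: A → A = U → U = T  [min(1, 1−½+½)]
(A → A) ∨ A = T ∨ U = T
A → A = U → U = T
A → (A → A) = U → T = T
((A → A) ∨ A) → (A → (A → A)) = T → T = T
They differ because K3 and Łukasiewicz three-valued logic Ł3 treat U differently under implication.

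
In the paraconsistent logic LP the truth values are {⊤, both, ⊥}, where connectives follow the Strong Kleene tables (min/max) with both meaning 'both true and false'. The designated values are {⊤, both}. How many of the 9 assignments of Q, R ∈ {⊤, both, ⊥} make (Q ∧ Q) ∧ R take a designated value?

Designated under: (Q=⊤, R=⊤); (Q=⊤, R=both); (Q=both, R=⊤); (Q=both, R=both).

4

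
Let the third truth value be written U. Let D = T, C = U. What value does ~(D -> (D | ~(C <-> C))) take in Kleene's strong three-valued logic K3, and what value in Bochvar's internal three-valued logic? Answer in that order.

F; U

In Kleene's strong three-valued logic K3: C <-> C = U <-> U = U
~(C <-> C) = ~U = U
D | ~(C <-> C) = T | U = T
D -> (D | ~(C <-> C)) = T -> T = T
~(D -> (D | ~(C <-> C))) = ~T = F
In Bochvar's internal three-valued logic: C <-> C = U <-> U = U
~(C <-> C) = ~U = U
D | ~(C <-> C) = T | U = U
D -> (D | ~(C <-> C)) = T -> U = U  [any arg is the third value ⇒ result is the third value]
~(D -> (D | ~(C <-> C))) = ~U = U
They differ because Kleene's strong three-valued logic K3 and Bochvar's internal three-valued logic treat U differently under the binary connectives.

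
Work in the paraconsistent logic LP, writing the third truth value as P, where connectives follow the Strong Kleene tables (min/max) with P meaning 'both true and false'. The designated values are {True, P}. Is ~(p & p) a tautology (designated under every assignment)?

Countermodel: p=True gives False, which is not designated.

No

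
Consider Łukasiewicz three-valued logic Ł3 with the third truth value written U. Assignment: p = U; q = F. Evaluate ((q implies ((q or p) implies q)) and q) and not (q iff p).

F

q or p = F or U = U
(q or p) implies q = U implies F = U  [min(1, 1−½+0)]
q implies ((q or p) implies q) = F implies U = T
(q implies ((q or p) implies q)) and q = T and F = F
q iff p = F iff U = U
not (q iff p) = not U = U
((q implies ((q or p) implies q)) and q) and not (q iff p) = F and U = F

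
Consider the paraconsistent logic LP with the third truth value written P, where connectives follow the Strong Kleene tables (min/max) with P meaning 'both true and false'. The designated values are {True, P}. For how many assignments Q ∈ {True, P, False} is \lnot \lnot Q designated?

Q=True: True ✓
Q=P: P ✓
Q=False: False ·

2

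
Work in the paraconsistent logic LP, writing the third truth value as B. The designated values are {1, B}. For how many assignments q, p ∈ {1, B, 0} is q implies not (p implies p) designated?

7

Of the 9 assignments, 7 give a value in {1, B}.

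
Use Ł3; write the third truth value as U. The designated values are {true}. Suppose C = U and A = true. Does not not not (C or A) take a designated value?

C or A = U or true = true
not (C or A) = not true = false
not not (C or A) = not false = true
not not not (C or A) = not true = false
false ∉ {true}.

No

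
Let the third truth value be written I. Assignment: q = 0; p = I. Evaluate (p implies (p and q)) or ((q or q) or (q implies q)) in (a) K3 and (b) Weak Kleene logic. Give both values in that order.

1; I

In K3: p and q = I and 0 = 0
p implies (p and q) = I implies 0 = I  [not I or 0]
q or q = 0 or 0 = 0
q implies q = 0 implies 0 = 1
(q or q) or (q implies q) = 0 or 1 = 1
(p implies (p and q)) or ((q or q) or (q implies q)) = I or 1 = 1
In Weak Kleene logic: p and q = I and 0 = I
p implies (p and q) = I implies I = I  [any arg is the third value ⇒ result is the third value]
q or q = 0 or 0 = 0
q implies q = 0 implies 0 = 1
(q or q) or (q implies q) = 0 or 1 = 1
(p implies (p and q)) or ((q or q) or (q implies q)) = I or 1 = I
They differ because K3 and Weak Kleene logic treat I differently under the binary connectives.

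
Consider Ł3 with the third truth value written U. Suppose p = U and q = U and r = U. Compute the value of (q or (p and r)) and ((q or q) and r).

U

p and r = U and U = U
q or (p and r) = U or U = U
q or q = U or U = U
(q or q) and r = U and U = U
(q or (p and r)) and ((q or q) and r) = U and U = U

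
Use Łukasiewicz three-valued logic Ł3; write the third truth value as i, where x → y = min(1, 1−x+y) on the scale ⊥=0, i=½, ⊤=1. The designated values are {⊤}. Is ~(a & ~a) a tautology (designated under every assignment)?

No

Countermodel: a=i gives i, which is not designated.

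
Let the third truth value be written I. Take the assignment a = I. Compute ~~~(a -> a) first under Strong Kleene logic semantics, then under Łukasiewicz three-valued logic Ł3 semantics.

In Strong Kleene logic: a -> a = I -> I = I
~(a -> a) = ~I = I
~~(a -> a) = ~I = I
~~~(a -> a) = ~I = I
In Łukasiewicz three-valued logic Ł3: a -> a = I -> I = true  [min(1, 1−½+½)]
~(a -> a) = ~true = false
~~(a -> a) = ~false = true
~~~(a -> a) = ~true = false
They differ because Strong Kleene logic and Łukasiewicz three-valued logic Ł3 treat I differently under implication.

I; false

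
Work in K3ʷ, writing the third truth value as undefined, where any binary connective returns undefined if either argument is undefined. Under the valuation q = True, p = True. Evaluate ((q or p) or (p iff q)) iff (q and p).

q or p = True or True = True
p iff q = True iff True = True
(q or p) or (p iff q) = True or True = True
q and p = True and True = True
((q or p) or (p iff q)) iff (q and p) = True iff True = True

True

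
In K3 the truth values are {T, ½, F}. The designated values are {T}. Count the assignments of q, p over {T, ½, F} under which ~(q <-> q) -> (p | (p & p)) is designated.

Of the 9 assignments, 7 give a value in {T}.

7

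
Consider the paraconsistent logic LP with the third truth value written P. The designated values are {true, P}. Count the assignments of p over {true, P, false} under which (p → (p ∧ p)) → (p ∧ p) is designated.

2

p=true: true ✓
p=P: P ✓
p=false: false ·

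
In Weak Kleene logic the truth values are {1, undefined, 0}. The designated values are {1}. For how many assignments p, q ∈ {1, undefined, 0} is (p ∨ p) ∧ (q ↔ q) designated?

Designated under: (p=1, q=1); (p=1, q=0).

2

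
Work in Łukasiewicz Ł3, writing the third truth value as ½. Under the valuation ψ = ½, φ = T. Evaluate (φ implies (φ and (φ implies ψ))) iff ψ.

T

φ implies ψ = T implies ½ = ½  [min(1, 1−1+½)]
φ and (φ implies ψ) = T and ½ = ½
φ implies (φ and (φ implies ψ)) = T implies ½ = ½
(φ implies (φ and (φ implies ψ))) iff ψ = ½ iff ½ = T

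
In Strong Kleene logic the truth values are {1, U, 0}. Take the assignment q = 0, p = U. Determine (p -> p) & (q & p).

p -> p = U -> U = U  [~U | U]
q & p = 0 & U = 0
(p -> p) & (q & p) = U & 0 = 0

0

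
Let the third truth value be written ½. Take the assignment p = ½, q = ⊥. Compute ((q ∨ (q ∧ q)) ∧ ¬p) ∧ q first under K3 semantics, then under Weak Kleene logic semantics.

In K3: q ∧ q = ⊥ ∧ ⊥ = ⊥
q ∨ (q ∧ q) = ⊥ ∨ ⊥ = ⊥
¬p = ¬½ = ½
(q ∨ (q ∧ q)) ∧ ¬p = ⊥ ∧ ½ = ⊥
((q ∨ (q ∧ q)) ∧ ¬p) ∧ q = ⊥ ∧ ⊥ = ⊥
In Weak Kleene logic: q ∧ q = ⊥ ∧ ⊥ = ⊥
q ∨ (q ∧ q) = ⊥ ∨ ⊥ = ⊥
¬p = ¬½ = ½
(q ∨ (q ∧ q)) ∧ ¬p = ⊥ ∧ ½ = ½
((q ∨ (q ∧ q)) ∧ ¬p) ∧ q = ½ ∧ ⊥ = ½
They differ because K3 and Weak Kleene logic treat ½ differently under the binary connectives.

⊥; ½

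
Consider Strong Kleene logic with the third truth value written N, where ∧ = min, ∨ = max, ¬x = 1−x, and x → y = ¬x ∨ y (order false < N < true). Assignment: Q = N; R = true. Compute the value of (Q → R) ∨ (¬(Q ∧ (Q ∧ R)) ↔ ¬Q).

Q → R = N → true = true  [¬N ∨ true]
Q ∧ R = N ∧ true = N
Q ∧ (Q ∧ R) = N ∧ N = N
¬(Q ∧ (Q ∧ R)) = ¬N = N
¬Q = ¬N = N
¬(Q ∧ (Q ∧ R)) ↔ ¬Q = N ↔ N = N
(Q → R) ∨ (¬(Q ∧ (Q ∧ R)) ↔ ¬Q) = true ∨ N = true

true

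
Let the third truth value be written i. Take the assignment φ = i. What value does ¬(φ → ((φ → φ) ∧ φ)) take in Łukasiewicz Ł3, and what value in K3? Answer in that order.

False; i

In Łukasiewicz Ł3: φ → φ = i → i = True  [min(1, 1−½+½)]
(φ → φ) ∧ φ = True ∧ i = i
φ → ((φ → φ) ∧ φ) = i → i = True
¬(φ → ((φ → φ) ∧ φ)) = ¬True = False
In K3: φ → φ = i → i = i  [¬i ∨ i]
(φ → φ) ∧ φ = i ∧ i = i
φ → ((φ → φ) ∧ φ) = i → i = i
¬(φ → ((φ → φ) ∧ φ)) = ¬i = i
They differ because Łukasiewicz Ł3 and K3 treat i differently under implication.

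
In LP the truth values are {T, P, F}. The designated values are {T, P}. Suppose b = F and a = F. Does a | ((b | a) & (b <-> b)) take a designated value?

No

b | a = F | F = F
b <-> b = F <-> F = T
(b | a) & (b <-> b) = F & T = F
a | ((b | a) & (b <-> b)) = F | F = F
F ∉ {T, P}.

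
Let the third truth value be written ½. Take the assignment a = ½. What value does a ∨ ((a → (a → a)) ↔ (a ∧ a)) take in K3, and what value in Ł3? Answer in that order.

In K3: a → a = ½ → ½ = ½  [¬½ ∨ ½]
a → (a → a) = ½ → ½ = ½
a ∧ a = ½ ∧ ½ = ½
(a → (a → a)) ↔ (a ∧ a) = ½ ↔ ½ = ½
a ∨ ((a → (a → a)) ↔ (a ∧ a)) = ½ ∨ ½ = ½
In Ł3: a → a = ½ → ½ = ⊤  [min(1, 1−½+½)]
a → (a → a) = ½ → ⊤ = ⊤
a ∧ a = ½ ∧ ½ = ½
(a → (a → a)) ↔ (a ∧ a) = ⊤ ↔ ½ = ½
a ∨ ((a → (a → a)) ↔ (a ∧ a)) = ½ ∨ ½ = ½

½; ½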